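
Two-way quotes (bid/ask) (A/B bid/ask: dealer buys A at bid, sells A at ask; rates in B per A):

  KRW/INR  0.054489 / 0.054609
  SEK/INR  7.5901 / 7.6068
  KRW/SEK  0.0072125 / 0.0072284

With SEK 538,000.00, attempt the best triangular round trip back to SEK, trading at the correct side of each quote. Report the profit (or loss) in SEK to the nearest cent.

Net profit: SEK 1,326.02

Best loop SEK → INR → KRW → SEK:
SEK 538,000.00 × 7.5901 (sell SEK at bid) = INR 4,083,473.80
INR 4,083,473.80 ÷ 0.054609 (buy KRW at ask) = KRW 74,776,572
KRW 74,776,572 × 0.0072125 (sell KRW at bid) = SEK 539,326.02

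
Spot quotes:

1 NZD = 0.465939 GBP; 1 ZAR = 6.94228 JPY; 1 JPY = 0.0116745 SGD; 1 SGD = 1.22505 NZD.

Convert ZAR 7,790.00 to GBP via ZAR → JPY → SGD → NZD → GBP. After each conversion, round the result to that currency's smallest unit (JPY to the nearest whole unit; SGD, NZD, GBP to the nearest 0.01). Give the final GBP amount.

GBP 360.38

ZAR 7,790.00 × 6.94228 = JPY 54,080
JPY 54,080 × 0.0116745 = SGD 631.36
SGD 631.36 × 1.22505 = NZD 773.45
NZD 773.45 × 0.465939 = GBP 360.38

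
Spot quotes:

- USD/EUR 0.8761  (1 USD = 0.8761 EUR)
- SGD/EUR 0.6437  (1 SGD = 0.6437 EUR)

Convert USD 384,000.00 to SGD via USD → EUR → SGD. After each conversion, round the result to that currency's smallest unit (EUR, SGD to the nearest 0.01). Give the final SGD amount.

SGD 522,638.50

USD 384,000.00 × 0.8761 = EUR 336,422.40
EUR 336,422.40 ÷ 0.6437 = SGD 522,638.50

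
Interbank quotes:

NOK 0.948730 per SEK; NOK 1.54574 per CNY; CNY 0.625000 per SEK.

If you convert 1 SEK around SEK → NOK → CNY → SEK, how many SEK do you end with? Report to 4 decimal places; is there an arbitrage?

0.9820 (arbitrage exists)

Around SEK → NOK → CNY → SEK: 1 × 0.948730 ÷ 1.54574 ÷ 0.625000 = 0.982033
Product < 1; profitable direction is SEK → CNY → NOK → SEK.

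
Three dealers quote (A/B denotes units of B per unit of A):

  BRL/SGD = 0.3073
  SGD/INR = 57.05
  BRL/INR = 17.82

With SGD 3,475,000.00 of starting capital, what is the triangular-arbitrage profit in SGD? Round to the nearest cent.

Profitable loop is SGD → BRL → INR → SGD:
SGD 3,475,000.00 ÷ 0.3073 = BRL 11,308,167.91
BRL 11,308,167.91 × 17.82 = INR 201,511,552.23
INR 201,511,552.23 ÷ 57.05 = SGD 3,532,191.98
Profit = SGD 3,532,191.98 − SGD 3,475,000.00

Profit: SGD 57,191.98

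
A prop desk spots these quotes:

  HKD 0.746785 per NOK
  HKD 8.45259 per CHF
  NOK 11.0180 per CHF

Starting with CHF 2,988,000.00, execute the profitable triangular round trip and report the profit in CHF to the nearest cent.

Profitable loop is CHF → HKD → NOK → CHF:
CHF 2,988,000.00 × 8.45259 = HKD 25,256,338.92
HKD 25,256,338.92 ÷ 0.746785 = NOK 33,820,094.03
NOK 33,820,094.03 ÷ 11.0180 = CHF 3,069,531.13
Profit = CHF 3,069,531.13 − CHF 2,988,000.00

Profit: CHF 81,531.13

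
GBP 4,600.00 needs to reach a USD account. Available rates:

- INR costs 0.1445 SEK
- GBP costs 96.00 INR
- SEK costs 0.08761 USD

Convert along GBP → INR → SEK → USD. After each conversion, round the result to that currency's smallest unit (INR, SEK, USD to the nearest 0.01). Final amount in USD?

GBP 4,600.00 × 96.00 = INR 441,600.00
INR 441,600.00 × 0.1445 = SEK 63,811.20
SEK 63,811.20 × 0.08761 = USD 5,590.50

USD 5,590.50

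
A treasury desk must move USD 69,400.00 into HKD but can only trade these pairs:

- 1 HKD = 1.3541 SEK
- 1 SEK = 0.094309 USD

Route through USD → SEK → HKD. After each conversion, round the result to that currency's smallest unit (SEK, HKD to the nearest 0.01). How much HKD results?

USD 69,400.00 ÷ 0.094309 = SEK 735,878.87
SEK 735,878.87 ÷ 1.3541 = HKD 543,445.00

HKD 543,445.00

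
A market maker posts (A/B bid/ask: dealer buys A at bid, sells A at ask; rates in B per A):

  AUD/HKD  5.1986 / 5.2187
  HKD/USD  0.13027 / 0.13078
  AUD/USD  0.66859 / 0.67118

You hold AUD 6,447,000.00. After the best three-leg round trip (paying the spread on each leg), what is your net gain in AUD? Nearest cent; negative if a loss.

Net profit: AUD 58,032.62

Best loop AUD → HKD → USD → AUD:
AUD 6,447,000.00 × 5.1986 (sell AUD at bid) = HKD 33,515,374.20
HKD 33,515,374.20 × 0.13027 (sell HKD at bid) = USD 4,366,047.80
USD 4,366,047.80 ÷ 0.67118 (buy AUD at ask) = AUD 6,505,032.62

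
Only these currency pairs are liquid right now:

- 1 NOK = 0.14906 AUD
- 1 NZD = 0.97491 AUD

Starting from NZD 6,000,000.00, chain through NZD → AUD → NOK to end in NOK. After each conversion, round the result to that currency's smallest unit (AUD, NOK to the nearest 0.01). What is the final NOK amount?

NOK 39,242,318.53

NZD 6,000,000.00 × 0.97491 = AUD 5,849,460.00
AUD 5,849,460.00 ÷ 0.14906 = NOK 39,242,318.53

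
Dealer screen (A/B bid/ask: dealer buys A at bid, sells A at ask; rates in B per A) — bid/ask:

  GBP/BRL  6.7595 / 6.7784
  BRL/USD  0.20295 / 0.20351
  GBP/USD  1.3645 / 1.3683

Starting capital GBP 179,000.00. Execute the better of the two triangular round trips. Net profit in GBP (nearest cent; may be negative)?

Best loop GBP → BRL → USD → GBP:
GBP 179,000.00 × 6.7595 (sell GBP at bid) = BRL 1,209,950.50
BRL 1,209,950.50 × 0.20295 (sell BRL at bid) = USD 245,559.45
USD 245,559.45 ÷ 1.3683 (buy GBP at ask) = GBP 179,463.17

Net profit: GBP 463.17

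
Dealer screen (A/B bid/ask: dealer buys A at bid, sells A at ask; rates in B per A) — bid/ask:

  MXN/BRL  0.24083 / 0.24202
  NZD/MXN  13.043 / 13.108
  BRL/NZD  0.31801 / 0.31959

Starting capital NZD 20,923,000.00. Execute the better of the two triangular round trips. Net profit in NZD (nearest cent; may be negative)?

Net result: NZD -22,685.95 (no profitable arbitrage after spreads)

Best loop NZD → MXN → BRL → NZD:
NZD 20,923,000.00 × 13.043 (sell NZD at bid) = MXN 272,898,689.00
MXN 272,898,689.00 × 0.24083 (sell MXN at bid) = BRL 65,722,191.27
BRL 65,722,191.27 × 0.31801 (sell BRL at bid) = NZD 20,900,314.05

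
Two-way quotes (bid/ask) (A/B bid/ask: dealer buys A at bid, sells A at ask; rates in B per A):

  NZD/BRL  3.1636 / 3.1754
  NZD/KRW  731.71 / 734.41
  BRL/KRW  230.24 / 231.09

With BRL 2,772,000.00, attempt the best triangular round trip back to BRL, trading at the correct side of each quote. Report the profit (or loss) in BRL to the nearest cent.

Best loop BRL → NZD → KRW → BRL:
BRL 2,772,000.00 ÷ 3.1754 (buy NZD at ask) = NZD 872,960.89
NZD 872,960.89 × 731.71 (sell NZD at bid) = KRW 638,754,210
KRW 638,754,210 ÷ 231.09 (buy BRL at ask) = BRL 2,764,092.82

Net result: BRL -7,907.18 (no profitable arbitrage after spreads)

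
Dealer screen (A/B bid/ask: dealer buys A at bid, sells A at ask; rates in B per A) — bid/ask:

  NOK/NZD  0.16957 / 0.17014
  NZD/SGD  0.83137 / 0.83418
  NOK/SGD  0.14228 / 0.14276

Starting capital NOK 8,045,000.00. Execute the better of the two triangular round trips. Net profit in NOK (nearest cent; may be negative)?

Net profit: NOK 19,987.59

Best loop NOK → SGD → NZD → NOK:
NOK 8,045,000.00 × 0.14228 (sell NOK at bid) = SGD 1,144,642.60
SGD 1,144,642.60 ÷ 0.83418 (buy NZD at ask) = NZD 1,372,176.99
NZD 1,372,176.99 ÷ 0.17014 (buy NOK at ask) = NOK 8,064,987.59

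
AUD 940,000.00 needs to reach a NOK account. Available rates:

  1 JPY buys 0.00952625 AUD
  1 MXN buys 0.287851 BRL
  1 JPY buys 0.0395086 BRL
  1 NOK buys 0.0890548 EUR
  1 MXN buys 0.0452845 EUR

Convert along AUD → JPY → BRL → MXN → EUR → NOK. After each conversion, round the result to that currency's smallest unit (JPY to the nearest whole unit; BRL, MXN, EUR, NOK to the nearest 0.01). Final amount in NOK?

NOK 6,886,872.24

AUD 940,000.00 ÷ 0.00952625 = JPY 98,674,715
JPY 98,674,715 × 0.0395086 = BRL 3,898,499.85
BRL 3,898,499.85 ÷ 0.287851 = MXN 13,543,464.67
MXN 13,543,464.67 × 0.0452845 = EUR 613,309.03
EUR 613,309.03 ÷ 0.0890548 = NOK 6,886,872.24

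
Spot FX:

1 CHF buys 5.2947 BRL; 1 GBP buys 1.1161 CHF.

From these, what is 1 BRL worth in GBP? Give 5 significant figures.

BRL/GBP = 0.16922

1 BRL ÷ 5.2947 = 0.188868 CHF
0.188868 CHF ÷ 1.1161 = 0.169221 GBP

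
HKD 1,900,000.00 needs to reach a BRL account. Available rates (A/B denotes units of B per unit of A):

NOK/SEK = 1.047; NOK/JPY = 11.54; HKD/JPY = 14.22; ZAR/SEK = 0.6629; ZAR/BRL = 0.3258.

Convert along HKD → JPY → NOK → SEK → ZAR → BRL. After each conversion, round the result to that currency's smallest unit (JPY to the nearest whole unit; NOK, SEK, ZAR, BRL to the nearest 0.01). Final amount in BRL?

HKD 1,900,000.00 × 14.22 = JPY 27,018,000
JPY 27,018,000 ÷ 11.54 = NOK 2,341,247.83
NOK 2,341,247.83 × 1.047 = SEK 2,451,286.48
SEK 2,451,286.48 ÷ 0.6629 = ZAR 3,697,822.42
ZAR 3,697,822.42 × 0.3258 = BRL 1,204,750.54

BRL 1,204,750.54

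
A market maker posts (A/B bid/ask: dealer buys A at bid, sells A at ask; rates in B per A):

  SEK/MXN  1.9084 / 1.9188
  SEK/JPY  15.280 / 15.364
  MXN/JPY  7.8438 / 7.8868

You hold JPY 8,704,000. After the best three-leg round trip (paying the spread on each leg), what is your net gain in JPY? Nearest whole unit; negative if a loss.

Net profit: JPY 84,438

Best loop JPY → MXN → SEK → JPY:
JPY 8,704,000 ÷ 7.8868 (buy MXN at ask) = MXN 1,103,616.17
MXN 1,103,616.17 ÷ 1.9188 (buy SEK at ask) = SEK 575,159.56
SEK 575,159.56 × 15.280 (sell SEK at bid) = JPY 8,788,438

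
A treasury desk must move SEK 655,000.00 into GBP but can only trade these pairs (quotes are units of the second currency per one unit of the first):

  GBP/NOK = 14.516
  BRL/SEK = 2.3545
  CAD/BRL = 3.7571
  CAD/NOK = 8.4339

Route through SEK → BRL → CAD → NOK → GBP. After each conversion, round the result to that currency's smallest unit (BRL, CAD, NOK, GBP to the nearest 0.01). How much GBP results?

SEK 655,000.00 ÷ 2.3545 = BRL 278,190.70
BRL 278,190.70 ÷ 3.7571 = CAD 74,044.00
CAD 74,044.00 × 8.4339 = NOK 624,479.69
NOK 624,479.69 ÷ 14.516 = GBP 43,020.09

GBP 43,020.09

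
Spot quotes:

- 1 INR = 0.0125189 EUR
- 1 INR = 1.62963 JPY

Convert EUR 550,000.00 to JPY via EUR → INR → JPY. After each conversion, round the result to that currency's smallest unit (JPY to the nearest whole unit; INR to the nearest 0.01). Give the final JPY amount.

EUR 550,000.00 ÷ 0.0125189 = INR 43,933,572.44
INR 43,933,572.44 × 1.62963 = JPY 71,595,468

JPY 71,595,468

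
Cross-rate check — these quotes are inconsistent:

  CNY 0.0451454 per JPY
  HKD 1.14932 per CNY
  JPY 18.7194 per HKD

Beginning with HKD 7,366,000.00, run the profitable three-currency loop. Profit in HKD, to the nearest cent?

Profitable loop is HKD → CNY → JPY → HKD:
HKD 7,366,000.00 ÷ 1.14932 = CNY 6,409,007.07
CNY 6,409,007.07 ÷ 0.0451454 = JPY 141,963,679
JPY 141,963,679 ÷ 18.7194 = HKD 7,583,772.92
Profit = HKD 7,583,772.92 − HKD 7,366,000.00

Profit: HKD 217,772.92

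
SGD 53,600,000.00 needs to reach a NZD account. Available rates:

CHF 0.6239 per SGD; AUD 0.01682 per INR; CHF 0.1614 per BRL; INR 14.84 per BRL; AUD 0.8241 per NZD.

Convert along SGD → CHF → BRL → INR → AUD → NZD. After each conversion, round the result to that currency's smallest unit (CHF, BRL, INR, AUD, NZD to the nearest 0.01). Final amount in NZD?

SGD 53,600,000.00 × 0.6239 = CHF 33,441,040.00
CHF 33,441,040.00 ÷ 0.1614 = BRL 207,193,556.38
BRL 207,193,556.38 × 14.84 = INR 3,074,752,376.68
INR 3,074,752,376.68 × 0.01682 = AUD 51,717,334.98
AUD 51,717,334.98 ÷ 0.8241 = NZD 62,756,140.01

NZD 62,756,140.01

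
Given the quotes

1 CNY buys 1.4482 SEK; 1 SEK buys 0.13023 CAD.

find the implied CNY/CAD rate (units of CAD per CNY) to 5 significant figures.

CNY/CAD = 0.18860

1 CNY × 1.4482 = 1.4482 SEK
1.4482 SEK × 0.13023 = 0.188599 CAD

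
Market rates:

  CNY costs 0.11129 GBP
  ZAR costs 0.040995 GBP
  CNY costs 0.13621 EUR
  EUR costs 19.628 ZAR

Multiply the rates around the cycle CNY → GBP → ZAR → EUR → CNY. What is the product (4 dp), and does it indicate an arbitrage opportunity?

1.0154 (arbitrage exists)

Around CNY → GBP → ZAR → EUR → CNY: 1 × 0.11129 ÷ 0.040995 ÷ 19.628 ÷ 0.13621 = 1.015407
Product > 1; profitable direction is CNY → GBP → ZAR → EUR → CNY.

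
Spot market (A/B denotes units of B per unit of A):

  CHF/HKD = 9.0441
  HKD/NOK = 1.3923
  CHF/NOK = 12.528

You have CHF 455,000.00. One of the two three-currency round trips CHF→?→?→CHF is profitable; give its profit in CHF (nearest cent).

Profitable loop is CHF → HKD → NOK → CHF:
CHF 455,000.00 × 9.0441 = HKD 4,115,065.50
HKD 4,115,065.50 × 1.3923 = NOK 5,729,405.70
NOK 5,729,405.70 ÷ 12.528 = CHF 457,328.04
Profit = CHF 457,328.04 − CHF 455,000.00

Profit: CHF 2,328.04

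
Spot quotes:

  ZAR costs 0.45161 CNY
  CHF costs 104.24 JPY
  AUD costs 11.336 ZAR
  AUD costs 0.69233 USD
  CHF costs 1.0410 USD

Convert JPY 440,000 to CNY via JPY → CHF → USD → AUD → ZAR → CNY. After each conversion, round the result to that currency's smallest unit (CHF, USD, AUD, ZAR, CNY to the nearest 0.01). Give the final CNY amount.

JPY 440,000 ÷ 104.24 = CHF 4,221.03
CHF 4,221.03 × 1.0410 = USD 4,394.09
USD 4,394.09 ÷ 0.69233 = AUD 6,346.81
AUD 6,346.81 × 11.336 = ZAR 71,947.44
ZAR 71,947.44 × 0.45161 = CNY 32,492.18

CNY 32,492.18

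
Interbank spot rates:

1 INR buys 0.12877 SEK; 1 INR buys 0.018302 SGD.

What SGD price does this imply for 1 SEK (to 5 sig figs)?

1 SEK ÷ 0.12877 = 7.76578 INR
7.76578 INR × 0.018302 = 0.142129 SGD

SEK/SGD = 0.14213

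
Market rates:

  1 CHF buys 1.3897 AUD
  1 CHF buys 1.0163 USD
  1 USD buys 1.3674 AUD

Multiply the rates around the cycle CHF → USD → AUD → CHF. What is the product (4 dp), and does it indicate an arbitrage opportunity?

1.0000 (no arbitrage)

Around CHF → USD → AUD → CHF: 1 × 1.0163 × 1.3674 ÷ 1.3897 = 0.999992
Product ≈ 1 (deviation 0.001%, within rounding noise).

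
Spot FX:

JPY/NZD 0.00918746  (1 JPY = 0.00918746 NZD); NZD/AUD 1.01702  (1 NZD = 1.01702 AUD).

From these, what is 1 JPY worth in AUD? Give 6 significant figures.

1 JPY × 0.00918746 = 0.00918746 NZD
0.00918746 NZD × 1.01702 = 0.00934383 AUD

JPY/AUD = 0.00934383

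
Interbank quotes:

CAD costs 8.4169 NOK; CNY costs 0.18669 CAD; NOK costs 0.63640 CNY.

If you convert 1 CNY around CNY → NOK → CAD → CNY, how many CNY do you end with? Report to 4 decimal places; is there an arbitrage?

1.0000 (no arbitrage)

Around CNY → NOK → CAD → CNY: 1 ÷ 0.63640 ÷ 8.4169 ÷ 0.18669 = 0.999992
Product ≈ 1 (deviation 0.001%, within rounding noise).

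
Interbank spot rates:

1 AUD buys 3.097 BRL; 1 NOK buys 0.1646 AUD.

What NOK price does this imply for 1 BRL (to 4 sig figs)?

1 BRL ÷ 3.097 = 0.322893 AUD
0.322893 AUD ÷ 0.1646 = 1.96168 NOK

BRL/NOK = 1.962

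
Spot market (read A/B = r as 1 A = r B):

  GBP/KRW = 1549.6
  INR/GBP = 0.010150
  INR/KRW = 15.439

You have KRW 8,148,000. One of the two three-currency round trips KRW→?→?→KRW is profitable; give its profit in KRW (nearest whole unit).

Profitable loop is KRW → INR → GBP → KRW:
KRW 8,148,000 ÷ 15.439 = INR 527,754.39
INR 527,754.39 × 0.010150 = GBP 5,356.71
GBP 5,356.71 × 1549.6 = KRW 8,300,753
Profit = KRW 8,300,753 − KRW 8,148,000

Profit: KRW 152,753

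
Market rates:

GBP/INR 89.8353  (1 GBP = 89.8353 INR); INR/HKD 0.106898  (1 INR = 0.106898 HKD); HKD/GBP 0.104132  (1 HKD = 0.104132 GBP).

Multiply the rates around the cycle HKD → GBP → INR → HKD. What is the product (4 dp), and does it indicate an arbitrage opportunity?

Around HKD → GBP → INR → HKD: 1 × 0.104132 × 89.8353 × 0.106898 = 1.000002
Product ≈ 1 (deviation 0.000%, within rounding noise).

1.0000 (no arbitrage)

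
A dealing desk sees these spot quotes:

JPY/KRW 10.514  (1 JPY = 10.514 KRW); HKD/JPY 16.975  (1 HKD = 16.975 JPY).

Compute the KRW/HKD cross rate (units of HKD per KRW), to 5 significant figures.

1 KRW ÷ 10.514 = 0.0951113 JPY
0.0951113 JPY ÷ 16.975 = 0.00560302 HKD

KRW/HKD = 0.0056030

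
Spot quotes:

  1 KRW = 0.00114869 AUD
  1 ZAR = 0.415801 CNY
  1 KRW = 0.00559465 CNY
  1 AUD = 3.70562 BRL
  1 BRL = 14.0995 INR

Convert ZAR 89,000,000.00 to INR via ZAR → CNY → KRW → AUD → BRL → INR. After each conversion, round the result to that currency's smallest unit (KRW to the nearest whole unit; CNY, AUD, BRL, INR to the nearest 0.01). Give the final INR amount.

INR 396,981,298.49

ZAR 89,000,000.00 × 0.415801 = CNY 37,006,289.00
CNY 37,006,289.00 ÷ 0.00559465 = KRW 6,614,585,184
KRW 6,614,585,184 × 0.00114869 = AUD 7,598,107.86
AUD 7,598,107.86 × 3.70562 = BRL 28,155,700.45
BRL 28,155,700.45 × 14.0995 = INR 396,981,298.49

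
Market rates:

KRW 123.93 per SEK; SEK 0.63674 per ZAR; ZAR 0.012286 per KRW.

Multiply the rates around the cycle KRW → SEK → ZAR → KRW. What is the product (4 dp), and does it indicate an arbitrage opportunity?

Around KRW → SEK → ZAR → KRW: 1 ÷ 123.93 ÷ 0.63674 ÷ 0.012286 = 1.031456
Product > 1; profitable direction is KRW → SEK → ZAR → KRW.

1.0315 (arbitrage exists)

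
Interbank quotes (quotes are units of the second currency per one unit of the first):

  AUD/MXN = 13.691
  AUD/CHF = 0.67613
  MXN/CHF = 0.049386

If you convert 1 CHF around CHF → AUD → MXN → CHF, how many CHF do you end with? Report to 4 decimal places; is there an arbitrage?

Around CHF → AUD → MXN → CHF: 1 ÷ 0.67613 × 13.691 × 0.049386 = 1.000020
Product ≈ 1 (deviation 0.002%, within rounding noise).

1.0000 (no arbitrage)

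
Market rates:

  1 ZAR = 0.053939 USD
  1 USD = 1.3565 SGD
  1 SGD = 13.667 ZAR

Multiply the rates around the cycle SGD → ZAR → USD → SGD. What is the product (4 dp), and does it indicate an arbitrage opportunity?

1.0000 (no arbitrage)

Around SGD → ZAR → USD → SGD: 1 × 13.667 × 0.053939 × 1.3565 = 0.999991
Product ≈ 1 (deviation 0.001%, within rounding noise).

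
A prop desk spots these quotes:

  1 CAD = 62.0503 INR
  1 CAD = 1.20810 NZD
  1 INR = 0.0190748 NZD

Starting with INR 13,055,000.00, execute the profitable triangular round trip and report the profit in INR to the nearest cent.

Profit: INR 270,265.84

Profitable loop is INR → CAD → NZD → INR:
INR 13,055,000.00 ÷ 62.0503 = CAD 210,393.83
CAD 210,393.83 × 1.20810 = NZD 254,176.78
NZD 254,176.78 ÷ 0.0190748 = INR 13,325,265.84
Profit = INR 13,325,265.84 − INR 13,055,000.00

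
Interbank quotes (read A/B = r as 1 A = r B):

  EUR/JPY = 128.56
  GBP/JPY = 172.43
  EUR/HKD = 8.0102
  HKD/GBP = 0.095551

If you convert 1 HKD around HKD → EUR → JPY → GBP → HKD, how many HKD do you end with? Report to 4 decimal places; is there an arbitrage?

0.9741 (arbitrage exists)

Around HKD → EUR → JPY → GBP → HKD: 1 ÷ 8.0102 × 128.56 ÷ 172.43 ÷ 0.095551 = 0.974124
Product < 1; profitable direction is HKD → GBP → JPY → EUR → HKD.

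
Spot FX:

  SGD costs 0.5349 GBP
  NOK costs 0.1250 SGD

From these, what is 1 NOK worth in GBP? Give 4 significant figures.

1 NOK × 0.1250 = 0.125 SGD
0.125 SGD × 0.5349 = 0.0668625 GBP

NOK/GBP = 0.06686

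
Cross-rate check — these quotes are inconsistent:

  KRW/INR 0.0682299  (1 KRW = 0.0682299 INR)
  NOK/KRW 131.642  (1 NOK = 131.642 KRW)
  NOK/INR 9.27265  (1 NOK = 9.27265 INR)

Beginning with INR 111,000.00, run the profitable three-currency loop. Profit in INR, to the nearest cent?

Profitable loop is INR → KRW → NOK → INR:
INR 111,000.00 ÷ 0.0682299 = KRW 1,626,853
KRW 1,626,853 ÷ 131.642 = NOK 12,358.16
NOK 12,358.16 × 9.27265 = INR 114,592.88
Profit = INR 114,592.88 − INR 111,000.00

Profit: INR 3,592.88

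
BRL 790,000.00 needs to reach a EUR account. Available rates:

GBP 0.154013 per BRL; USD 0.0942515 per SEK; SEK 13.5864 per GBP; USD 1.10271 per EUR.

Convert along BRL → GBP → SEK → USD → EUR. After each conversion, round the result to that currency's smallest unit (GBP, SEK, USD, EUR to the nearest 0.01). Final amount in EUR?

BRL 790,000.00 × 0.154013 = GBP 121,670.27
GBP 121,670.27 × 13.5864 = SEK 1,653,060.96
SEK 1,653,060.96 × 0.0942515 = USD 155,803.48
USD 155,803.48 ÷ 1.10271 = EUR 141,291.44

EUR 141,291.44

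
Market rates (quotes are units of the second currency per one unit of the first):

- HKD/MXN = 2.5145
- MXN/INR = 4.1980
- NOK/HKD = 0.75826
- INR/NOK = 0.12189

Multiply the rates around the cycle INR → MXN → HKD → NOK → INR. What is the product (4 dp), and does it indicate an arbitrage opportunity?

1.0250 (arbitrage exists)

Around INR → MXN → HKD → NOK → INR: 1 ÷ 4.1980 ÷ 2.5145 ÷ 0.75826 ÷ 0.12189 = 1.024990
Product > 1; profitable direction is INR → MXN → HKD → NOK → INR.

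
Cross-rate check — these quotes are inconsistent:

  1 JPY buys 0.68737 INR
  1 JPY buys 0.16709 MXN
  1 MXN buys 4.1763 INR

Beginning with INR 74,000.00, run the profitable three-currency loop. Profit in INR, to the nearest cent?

Profitable loop is INR → JPY → MXN → INR:
INR 74,000.00 ÷ 0.68737 = JPY 107,657
JPY 107,657 × 0.16709 = MXN 17,988.36
MXN 17,988.36 × 4.1763 = INR 75,124.79
Profit = INR 75,124.79 − INR 74,000.00

Profit: INR 1,124.79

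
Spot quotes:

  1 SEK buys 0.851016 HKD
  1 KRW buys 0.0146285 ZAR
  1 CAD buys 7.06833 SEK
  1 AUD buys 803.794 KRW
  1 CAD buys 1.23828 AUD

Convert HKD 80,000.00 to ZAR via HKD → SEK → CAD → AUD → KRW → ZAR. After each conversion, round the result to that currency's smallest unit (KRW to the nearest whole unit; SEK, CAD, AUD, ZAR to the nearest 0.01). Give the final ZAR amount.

HKD 80,000.00 ÷ 0.851016 = SEK 94,005.28
SEK 94,005.28 ÷ 7.06833 = CAD 13,299.50
CAD 13,299.50 × 1.23828 = AUD 16,468.50
AUD 16,468.50 × 803.794 = KRW 13,237,281
KRW 13,237,281 × 0.0146285 = ZAR 193,641.57

ZAR 193,641.57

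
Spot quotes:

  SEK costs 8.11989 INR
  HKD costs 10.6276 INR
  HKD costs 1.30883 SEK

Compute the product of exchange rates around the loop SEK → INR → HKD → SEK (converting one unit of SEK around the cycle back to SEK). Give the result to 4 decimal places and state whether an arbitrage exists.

Around SEK → INR → HKD → SEK: 1 × 8.11989 ÷ 10.6276 × 1.30883 = 0.999996
Product ≈ 1 (deviation 0.000%, within rounding noise).

1.0000 (no arbitrage)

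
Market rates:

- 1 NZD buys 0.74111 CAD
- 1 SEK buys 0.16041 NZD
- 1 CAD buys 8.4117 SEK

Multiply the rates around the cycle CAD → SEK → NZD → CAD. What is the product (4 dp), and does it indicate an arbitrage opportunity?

1.0000 (no arbitrage)

Around CAD → SEK → NZD → CAD: 1 × 8.4117 × 0.16041 × 0.74111 = 0.999995
Product ≈ 1 (deviation 0.000%, within rounding noise).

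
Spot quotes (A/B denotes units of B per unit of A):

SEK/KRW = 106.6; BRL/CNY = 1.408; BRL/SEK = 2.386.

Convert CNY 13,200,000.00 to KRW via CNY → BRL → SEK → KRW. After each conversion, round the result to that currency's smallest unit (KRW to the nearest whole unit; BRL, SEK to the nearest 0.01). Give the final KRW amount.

CNY 13,200,000.00 ÷ 1.408 = BRL 9,375,000.00
BRL 9,375,000.00 × 2.386 = SEK 22,368,750.00
SEK 22,368,750.00 × 106.6 = KRW 2,384,508,750

KRW 2,384,508,750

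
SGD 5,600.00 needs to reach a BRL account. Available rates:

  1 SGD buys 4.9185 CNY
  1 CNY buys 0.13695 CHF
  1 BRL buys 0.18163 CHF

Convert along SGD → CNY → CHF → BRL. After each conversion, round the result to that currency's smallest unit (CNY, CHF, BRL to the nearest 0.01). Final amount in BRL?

BRL 20,768.04

SGD 5,600.00 × 4.9185 = CNY 27,543.60
CNY 27,543.60 × 0.13695 = CHF 3,772.10
CHF 3,772.10 ÷ 0.18163 = BRL 20,768.04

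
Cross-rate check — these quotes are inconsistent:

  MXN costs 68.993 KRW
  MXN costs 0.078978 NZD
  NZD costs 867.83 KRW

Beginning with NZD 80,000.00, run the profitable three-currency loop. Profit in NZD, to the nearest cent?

Profitable loop is NZD → MXN → KRW → NZD:
NZD 80,000.00 ÷ 0.078978 = MXN 1,012,940.31
MXN 1,012,940.31 × 68.993 = KRW 69,885,791
KRW 69,885,791 ÷ 867.83 = NZD 80,529.36
Profit = NZD 80,529.36 − NZD 80,000.00

Profit: NZD 529.36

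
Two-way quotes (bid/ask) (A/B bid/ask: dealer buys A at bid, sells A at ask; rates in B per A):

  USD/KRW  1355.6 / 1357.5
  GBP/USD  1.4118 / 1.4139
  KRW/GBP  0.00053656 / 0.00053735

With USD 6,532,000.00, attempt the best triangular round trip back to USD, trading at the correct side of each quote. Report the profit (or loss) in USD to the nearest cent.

Best loop USD → KRW → GBP → USD:
USD 6,532,000.00 × 1355.6 (sell USD at bid) = KRW 8,854,779,200
KRW 8,854,779,200 × 0.00053656 (sell KRW at bid) = GBP 4,751,120.33
GBP 4,751,120.33 × 1.4118 (sell GBP at bid) = USD 6,707,631.68

Net profit: USD 175,631.68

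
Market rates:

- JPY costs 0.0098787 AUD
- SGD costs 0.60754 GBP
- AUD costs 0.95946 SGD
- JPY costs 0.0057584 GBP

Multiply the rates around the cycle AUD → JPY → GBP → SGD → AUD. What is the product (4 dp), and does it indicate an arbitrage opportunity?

Around AUD → JPY → GBP → SGD → AUD: 1 ÷ 0.0098787 × 0.0057584 ÷ 0.60754 ÷ 0.95946 = 1.000001
Product ≈ 1 (deviation 0.000%, within rounding noise).

1.0000 (no arbitrage)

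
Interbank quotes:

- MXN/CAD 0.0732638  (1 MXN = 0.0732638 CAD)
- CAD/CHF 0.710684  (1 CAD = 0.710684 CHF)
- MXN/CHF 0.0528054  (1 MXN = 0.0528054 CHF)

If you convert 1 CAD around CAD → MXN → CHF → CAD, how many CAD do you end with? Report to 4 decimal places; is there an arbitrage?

Around CAD → MXN → CHF → CAD: 1 ÷ 0.0732638 × 0.0528054 ÷ 0.710684 = 1.014174
Product > 1; profitable direction is CAD → MXN → CHF → CAD.

1.0142 (arbitrage exists)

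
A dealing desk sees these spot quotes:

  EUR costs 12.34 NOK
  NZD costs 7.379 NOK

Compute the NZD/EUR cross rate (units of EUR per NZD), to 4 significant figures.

1 NZD × 7.379 = 7.379 NOK
7.379 NOK ÷ 12.34 = 0.597974 EUR

NZD/EUR = 0.5980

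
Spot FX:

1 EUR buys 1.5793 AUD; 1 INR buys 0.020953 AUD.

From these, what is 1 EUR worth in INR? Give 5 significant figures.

1 EUR × 1.5793 = 1.5793 AUD
1.5793 AUD ÷ 0.020953 = 75.3735 INR

EUR/INR = 75.373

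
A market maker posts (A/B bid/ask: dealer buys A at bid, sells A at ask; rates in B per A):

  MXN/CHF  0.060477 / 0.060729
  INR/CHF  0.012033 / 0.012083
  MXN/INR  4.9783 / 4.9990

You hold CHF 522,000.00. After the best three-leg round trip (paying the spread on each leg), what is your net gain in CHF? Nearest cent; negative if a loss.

Best loop CHF → INR → MXN → CHF:
CHF 522,000.00 ÷ 0.012083 (buy INR at ask) = INR 43,201,191.76
INR 43,201,191.76 ÷ 4.9990 (buy MXN at ask) = MXN 8,641,966.74
MXN 8,641,966.74 × 0.060477 (sell MXN at bid) = CHF 522,640.22

Net profit: CHF 640.22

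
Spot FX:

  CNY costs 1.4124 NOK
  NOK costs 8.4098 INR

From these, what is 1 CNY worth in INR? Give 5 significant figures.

CNY/INR = 11.878

1 CNY × 1.4124 = 1.4124 NOK
1.4124 NOK × 8.4098 = 11.878 INR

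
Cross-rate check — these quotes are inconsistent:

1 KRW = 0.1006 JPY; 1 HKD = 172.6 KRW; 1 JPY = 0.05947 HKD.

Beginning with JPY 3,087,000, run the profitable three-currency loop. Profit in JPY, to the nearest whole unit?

Profit: JPY 100,670

Profitable loop is JPY → HKD → KRW → JPY:
JPY 3,087,000 × 0.05947 = HKD 183,583.89
HKD 183,583.89 × 172.6 = KRW 31,686,579
KRW 31,686,579 × 0.1006 = JPY 3,187,670
Profit = JPY 3,187,670 − JPY 3,087,000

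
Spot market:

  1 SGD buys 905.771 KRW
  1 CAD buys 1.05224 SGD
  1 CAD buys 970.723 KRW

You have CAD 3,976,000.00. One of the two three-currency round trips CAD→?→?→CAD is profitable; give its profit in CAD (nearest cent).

Profitable loop is CAD → KRW → SGD → CAD:
CAD 3,976,000.00 × 970.723 = KRW 3,859,594,648
KRW 3,859,594,648 ÷ 905.771 = SGD 4,261,115.28
SGD 4,261,115.28 ÷ 1.05224 = CAD 4,049,565.95
Profit = CAD 4,049,565.95 − CAD 3,976,000.00

Profit: CAD 73,565.95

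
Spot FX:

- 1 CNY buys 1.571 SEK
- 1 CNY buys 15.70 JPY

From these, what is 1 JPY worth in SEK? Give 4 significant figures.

JPY/SEK = 0.1001

1 JPY ÷ 15.70 = 0.0636943 CNY
0.0636943 CNY × 1.571 = 0.100064 SEK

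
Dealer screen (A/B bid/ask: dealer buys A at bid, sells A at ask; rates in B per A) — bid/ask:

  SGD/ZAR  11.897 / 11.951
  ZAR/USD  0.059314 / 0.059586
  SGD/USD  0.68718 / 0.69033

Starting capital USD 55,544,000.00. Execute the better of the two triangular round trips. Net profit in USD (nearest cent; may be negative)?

Net profit: USD 1,233,344.89

Best loop USD → SGD → ZAR → USD:
USD 55,544,000.00 ÷ 0.69033 (buy SGD at ask) = SGD 80,460,069.82
SGD 80,460,069.82 × 11.897 (sell SGD at bid) = ZAR 957,233,450.67
ZAR 957,233,450.67 × 0.059314 (sell ZAR at bid) = USD 56,777,344.89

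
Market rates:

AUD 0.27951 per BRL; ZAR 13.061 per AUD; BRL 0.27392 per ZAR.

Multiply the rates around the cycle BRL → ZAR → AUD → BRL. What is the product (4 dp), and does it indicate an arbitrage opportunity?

1.0000 (no arbitrage)

Around BRL → ZAR → AUD → BRL: 1 ÷ 0.27392 ÷ 13.061 ÷ 0.27951 = 1.000006
Product ≈ 1 (deviation 0.001%, within rounding noise).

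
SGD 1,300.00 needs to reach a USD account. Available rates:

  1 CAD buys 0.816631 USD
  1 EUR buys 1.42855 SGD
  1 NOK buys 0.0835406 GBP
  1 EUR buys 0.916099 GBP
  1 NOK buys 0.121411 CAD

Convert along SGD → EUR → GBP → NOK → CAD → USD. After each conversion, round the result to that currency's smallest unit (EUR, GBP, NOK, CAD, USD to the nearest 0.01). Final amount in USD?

USD 989.41

SGD 1,300.00 ÷ 1.42855 = EUR 910.01
EUR 910.01 × 0.916099 = GBP 833.66
GBP 833.66 ÷ 0.0835406 = NOK 9,979.10
NOK 9,979.10 × 0.121411 = CAD 1,211.57
CAD 1,211.57 × 0.816631 = USD 989.41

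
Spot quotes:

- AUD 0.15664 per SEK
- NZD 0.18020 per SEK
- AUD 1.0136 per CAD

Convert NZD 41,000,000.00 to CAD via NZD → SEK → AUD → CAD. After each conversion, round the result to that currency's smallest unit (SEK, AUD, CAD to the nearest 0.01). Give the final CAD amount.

CAD 35,161,317.73

NZD 41,000,000.00 ÷ 0.18020 = SEK 227,524,972.25
SEK 227,524,972.25 × 0.15664 = AUD 35,639,511.65
AUD 35,639,511.65 ÷ 1.0136 = CAD 35,161,317.73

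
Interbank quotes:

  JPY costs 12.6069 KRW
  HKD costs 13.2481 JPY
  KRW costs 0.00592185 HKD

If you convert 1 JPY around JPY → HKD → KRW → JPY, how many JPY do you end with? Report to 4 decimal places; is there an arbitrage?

Around JPY → HKD → KRW → JPY: 1 ÷ 13.2481 ÷ 0.00592185 ÷ 12.6069 = 1.011069
Product > 1; profitable direction is JPY → HKD → KRW → JPY.

1.0111 (arbitrage exists)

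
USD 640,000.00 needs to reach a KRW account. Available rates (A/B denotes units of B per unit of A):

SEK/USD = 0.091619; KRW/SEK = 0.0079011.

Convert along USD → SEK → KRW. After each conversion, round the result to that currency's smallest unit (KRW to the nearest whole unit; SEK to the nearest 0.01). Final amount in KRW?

USD 640,000.00 ÷ 0.091619 = SEK 6,985,450.62
SEK 6,985,450.62 ÷ 0.0079011 = KRW 884,111,152

KRW 884,111,152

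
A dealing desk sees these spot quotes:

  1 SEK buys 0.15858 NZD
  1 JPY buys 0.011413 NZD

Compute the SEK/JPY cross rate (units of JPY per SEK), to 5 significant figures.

SEK/JPY = 13.895

1 SEK × 0.15858 = 0.15858 NZD
0.15858 NZD ÷ 0.011413 = 13.8947 JPY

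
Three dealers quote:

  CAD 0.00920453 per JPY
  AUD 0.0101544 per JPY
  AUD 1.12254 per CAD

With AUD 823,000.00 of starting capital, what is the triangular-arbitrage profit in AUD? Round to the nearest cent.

Profit: AUD 14,430.96

Profitable loop is AUD → JPY → CAD → AUD:
AUD 823,000.00 ÷ 0.0101544 = JPY 81,048,609
JPY 81,048,609 × 0.00920453 = CAD 746,014.36
CAD 746,014.36 × 1.12254 = AUD 837,430.96
Profit = AUD 837,430.96 − AUD 823,000.00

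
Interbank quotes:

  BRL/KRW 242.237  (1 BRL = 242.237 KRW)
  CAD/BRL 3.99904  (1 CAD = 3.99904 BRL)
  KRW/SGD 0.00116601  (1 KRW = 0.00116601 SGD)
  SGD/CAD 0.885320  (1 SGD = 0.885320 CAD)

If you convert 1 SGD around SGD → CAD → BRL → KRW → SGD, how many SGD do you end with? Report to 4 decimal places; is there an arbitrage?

1.0000 (no arbitrage)

Around SGD → CAD → BRL → KRW → SGD: 1 × 0.885320 × 3.99904 × 242.237 × 0.00116601 = 0.999997
Product ≈ 1 (deviation 0.000%, within rounding noise).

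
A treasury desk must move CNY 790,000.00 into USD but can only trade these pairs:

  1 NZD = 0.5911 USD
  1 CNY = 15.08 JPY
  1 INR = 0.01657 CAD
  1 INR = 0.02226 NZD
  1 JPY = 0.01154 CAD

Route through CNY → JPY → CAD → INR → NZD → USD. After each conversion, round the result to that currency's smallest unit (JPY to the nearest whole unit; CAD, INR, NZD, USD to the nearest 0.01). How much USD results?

USD 109,168.63

CNY 790,000.00 × 15.08 = JPY 11,913,200
JPY 11,913,200 × 0.01154 = CAD 137,478.33
CAD 137,478.33 ÷ 0.01657 = INR 8,296,821.36
INR 8,296,821.36 × 0.02226 = NZD 184,687.24
NZD 184,687.24 × 0.5911 = USD 109,168.63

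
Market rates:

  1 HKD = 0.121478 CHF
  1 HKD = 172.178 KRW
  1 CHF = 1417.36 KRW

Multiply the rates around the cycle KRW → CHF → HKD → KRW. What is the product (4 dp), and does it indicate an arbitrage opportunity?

1.0000 (no arbitrage)

Around KRW → CHF → HKD → KRW: 1 ÷ 1417.36 ÷ 0.121478 × 172.178 = 1.000000
Product ≈ 1 (deviation 0.000%, within rounding noise).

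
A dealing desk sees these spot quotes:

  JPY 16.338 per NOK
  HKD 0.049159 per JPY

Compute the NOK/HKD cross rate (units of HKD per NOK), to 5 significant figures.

1 NOK × 16.338 = 16.338 JPY
16.338 JPY × 0.049159 = 0.80316 HKD

NOK/HKD = 0.80316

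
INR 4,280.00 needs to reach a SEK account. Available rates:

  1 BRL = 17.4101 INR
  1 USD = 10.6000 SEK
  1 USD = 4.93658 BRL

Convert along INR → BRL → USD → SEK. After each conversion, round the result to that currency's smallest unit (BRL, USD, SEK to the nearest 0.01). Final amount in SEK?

INR 4,280.00 ÷ 17.4101 = BRL 245.83
BRL 245.83 ÷ 4.93658 = USD 49.80
USD 49.80 × 10.6000 = SEK 527.88

SEK 527.88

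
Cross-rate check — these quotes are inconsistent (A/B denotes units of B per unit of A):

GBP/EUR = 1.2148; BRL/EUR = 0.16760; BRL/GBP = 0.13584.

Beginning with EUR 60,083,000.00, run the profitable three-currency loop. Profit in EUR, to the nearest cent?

Profit: EUR 939,945.61

Profitable loop is EUR → GBP → BRL → EUR:
EUR 60,083,000.00 ÷ 1.2148 = GBP 49,459,170.23
GBP 49,459,170.23 ÷ 0.13584 = BRL 364,098,720.80
BRL 364,098,720.80 × 0.16760 = EUR 61,022,945.61
Profit = EUR 61,022,945.61 − EUR 60,083,000.00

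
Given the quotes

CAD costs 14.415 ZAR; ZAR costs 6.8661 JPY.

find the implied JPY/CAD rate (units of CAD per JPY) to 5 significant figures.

JPY/CAD = 0.010104

1 JPY ÷ 6.8661 = 0.145643 ZAR
0.145643 ZAR ÷ 14.415 = 0.0101036 CAD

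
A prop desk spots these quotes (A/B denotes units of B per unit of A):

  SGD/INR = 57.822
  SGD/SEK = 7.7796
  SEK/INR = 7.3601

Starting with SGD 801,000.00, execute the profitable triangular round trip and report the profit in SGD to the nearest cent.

Profitable loop is SGD → INR → SEK → SGD:
SGD 801,000.00 × 57.822 = INR 46,315,422.00
INR 46,315,422.00 ÷ 7.3601 = SEK 6,292,770.75
SEK 6,292,770.75 ÷ 7.7796 = SGD 808,881.02
Profit = SGD 808,881.02 − SGD 801,000.00

Profit: SGD 7,881.02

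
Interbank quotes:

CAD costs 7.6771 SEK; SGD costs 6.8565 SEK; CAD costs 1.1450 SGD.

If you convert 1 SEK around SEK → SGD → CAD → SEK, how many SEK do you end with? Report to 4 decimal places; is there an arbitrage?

Around SEK → SGD → CAD → SEK: 1 ÷ 6.8565 ÷ 1.1450 × 7.6771 = 0.977888
Product < 1; profitable direction is SEK → CAD → SGD → SEK.

0.9779 (arbitrage exists)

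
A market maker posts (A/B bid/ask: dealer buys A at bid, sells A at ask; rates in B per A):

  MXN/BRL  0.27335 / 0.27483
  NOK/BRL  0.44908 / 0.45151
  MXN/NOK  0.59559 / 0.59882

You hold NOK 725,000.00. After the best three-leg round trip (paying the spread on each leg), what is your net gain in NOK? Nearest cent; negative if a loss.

Best loop NOK → MXN → BRL → NOK:
NOK 725,000.00 ÷ 0.59882 (buy MXN at ask) = MXN 1,210,714.40
MXN 1,210,714.40 × 0.27335 (sell MXN at bid) = BRL 330,948.78
BRL 330,948.78 ÷ 0.45151 (buy NOK at ask) = NOK 732,982.18

Net profit: NOK 7,982.18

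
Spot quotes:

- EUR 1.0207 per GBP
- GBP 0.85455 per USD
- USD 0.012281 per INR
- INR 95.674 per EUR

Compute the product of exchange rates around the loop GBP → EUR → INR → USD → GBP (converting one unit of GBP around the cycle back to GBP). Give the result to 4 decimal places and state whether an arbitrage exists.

Around GBP → EUR → INR → USD → GBP: 1 × 1.0207 × 95.674 × 0.012281 × 0.85455 = 1.024857
Product > 1; profitable direction is GBP → EUR → INR → USD → GBP.

1.0249 (arbitrage exists)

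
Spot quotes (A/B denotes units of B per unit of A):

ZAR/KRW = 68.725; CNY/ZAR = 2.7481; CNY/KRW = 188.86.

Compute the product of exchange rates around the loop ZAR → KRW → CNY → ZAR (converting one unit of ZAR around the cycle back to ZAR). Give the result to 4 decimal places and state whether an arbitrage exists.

1.0000 (no arbitrage)

Around ZAR → KRW → CNY → ZAR: 1 × 68.725 ÷ 188.86 × 2.7481 = 1.000017
Product ≈ 1 (deviation 0.002%, within rounding noise).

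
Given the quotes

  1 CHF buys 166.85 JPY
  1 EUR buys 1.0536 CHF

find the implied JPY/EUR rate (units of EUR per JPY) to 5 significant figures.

1 JPY ÷ 166.85 = 0.00599341 CHF
0.00599341 CHF ÷ 1.0536 = 0.0056885 EUR

JPY/EUR = 0.0056885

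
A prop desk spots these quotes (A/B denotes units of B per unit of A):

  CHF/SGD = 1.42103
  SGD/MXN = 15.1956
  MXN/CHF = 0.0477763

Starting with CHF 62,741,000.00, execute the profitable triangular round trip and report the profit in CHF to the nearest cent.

Profit: CHF 1,985,935.99

Profitable loop is CHF → SGD → MXN → CHF:
CHF 62,741,000.00 × 1.42103 = SGD 89,156,843.23
SGD 89,156,843.23 × 15.1956 = MXN 1,354,791,726.99
MXN 1,354,791,726.99 × 0.0477763 = CHF 64,726,935.99
Profit = CHF 64,726,935.99 − CHF 62,741,000.00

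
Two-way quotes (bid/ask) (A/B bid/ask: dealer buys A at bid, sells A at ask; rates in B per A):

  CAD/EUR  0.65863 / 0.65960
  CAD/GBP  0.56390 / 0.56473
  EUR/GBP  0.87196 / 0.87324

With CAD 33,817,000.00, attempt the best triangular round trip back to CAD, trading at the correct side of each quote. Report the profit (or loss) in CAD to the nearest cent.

Net profit: CAD 573,009.00

Best loop CAD → EUR → GBP → CAD:
CAD 33,817,000.00 × 0.65863 (sell CAD at bid) = EUR 22,272,890.71
EUR 22,272,890.71 × 0.87196 (sell EUR at bid) = GBP 19,421,069.78
GBP 19,421,069.78 ÷ 0.56473 (buy CAD at ask) = CAD 34,390,009.00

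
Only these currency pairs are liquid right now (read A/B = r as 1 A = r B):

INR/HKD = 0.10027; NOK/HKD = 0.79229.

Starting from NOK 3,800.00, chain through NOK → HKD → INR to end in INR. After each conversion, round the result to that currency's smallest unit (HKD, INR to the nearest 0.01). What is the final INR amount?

NOK 3,800.00 × 0.79229 = HKD 3,010.70
HKD 3,010.70 ÷ 0.10027 = INR 30,025.93

INR 30,025.93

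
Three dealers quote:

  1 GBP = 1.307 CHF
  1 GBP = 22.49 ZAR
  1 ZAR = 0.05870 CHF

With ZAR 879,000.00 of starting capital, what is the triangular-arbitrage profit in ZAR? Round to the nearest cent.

Profit: ZAR 8,852.55

Profitable loop is ZAR → CHF → GBP → ZAR:
ZAR 879,000.00 × 0.05870 = CHF 51,597.30
CHF 51,597.30 ÷ 1.307 = GBP 39,477.66
GBP 39,477.66 × 22.49 = ZAR 887,852.55
Profit = ZAR 887,852.55 − ZAR 879,000.00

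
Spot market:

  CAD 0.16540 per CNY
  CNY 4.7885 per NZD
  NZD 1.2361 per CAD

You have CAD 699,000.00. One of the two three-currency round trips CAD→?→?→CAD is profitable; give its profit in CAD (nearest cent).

Profitable loop is CAD → CNY → NZD → CAD:
CAD 699,000.00 ÷ 0.16540 = CNY 4,226,118.50
CNY 4,226,118.50 ÷ 4.7885 = NZD 882,555.81
NZD 882,555.81 ÷ 1.2361 = CAD 713,984.15
Profit = CAD 713,984.15 − CAD 699,000.00

Profit: CAD 14,984.15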